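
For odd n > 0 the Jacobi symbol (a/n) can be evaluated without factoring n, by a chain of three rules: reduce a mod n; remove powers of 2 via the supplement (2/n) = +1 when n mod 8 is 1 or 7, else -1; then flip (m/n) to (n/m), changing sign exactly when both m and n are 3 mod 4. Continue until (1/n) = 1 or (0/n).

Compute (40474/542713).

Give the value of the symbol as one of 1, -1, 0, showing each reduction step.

40474 = 2^1·20237; (2/542713) = +1 since 542713 mod 8 = 1, so (40474/542713) = (+1)^1·(20237/542713); sign now +1
reciprocity: (20237/542713) = +1·(542713/20237) since 20237 mod 4 = 1, 542713 mod 4 = 1; sign now +1
(542713/20237) = (16551/20237)   [reduce mod 20237]
reciprocity: (16551/20237) = +1·(20237/16551) since 16551 mod 4 = 3, 20237 mod 4 = 1; sign now +1
(20237/16551) = (3686/16551)   [reduce mod 16551]
3686 = 2^1·1843; (2/16551) = +1 since 16551 mod 8 = 7, so (3686/16551) = (+1)^1·(1843/16551); sign now +1
reciprocity: (1843/16551) = -1·(16551/1843) since 1843 mod 4 = 3, 16551 mod 4 = 3; sign now -1
(16551/1843) = (1807/1843)   [reduce mod 1843]
reciprocity: (1807/1843) = -1·(1843/1807) since 1807 mod 4 = 3, 1843 mod 4 = 3; sign now +1
(1843/1807) = (36/1807)   [reduce mod 1807]
36 = 2^2·9; (2/1807) = +1 since 1807 mod 8 = 7, so (36/1807) = (+1)^2·(9/1807); sign now +1
reciprocity: (9/1807) = +1·(1807/9) since 9 mod 4 = 1, 1807 mod 4 = 3; sign now +1
(1807/9) = (7/9)   [reduce mod 9]
reciprocity: (7/9) = +1·(9/7) since 7 mod 4 = 3, 9 mod 4 = 1; sign now +1
(9/7) = (2/7)   [reduce mod 7]
2 = 2^1·1; (2/7) = +1 since 7 mod 8 = 7, so (2/7) = (+1)^1·(1/7); sign now +1
(1/7) = 1; final value = sign = +1

1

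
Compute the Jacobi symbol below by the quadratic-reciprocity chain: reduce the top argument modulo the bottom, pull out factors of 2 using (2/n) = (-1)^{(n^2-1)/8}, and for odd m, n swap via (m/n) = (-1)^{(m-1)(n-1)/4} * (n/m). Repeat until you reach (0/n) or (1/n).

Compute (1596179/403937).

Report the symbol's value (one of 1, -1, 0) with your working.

(1596179/403937) = (384368/403937)   [reduce mod 403937]
384368 = 2^4·24023; (2/403937) = +1 since 403937 mod 8 = 1, so (384368/403937) = (+1)^4·(24023/403937); sign now +1
reciprocity: (24023/403937) = +1·(403937/24023) since 24023 mod 4 = 3, 403937 mod 4 = 1; sign now +1
(403937/24023) = (19569/24023)   [reduce mod 24023]
reciprocity: (19569/24023) = +1·(24023/19569) since 19569 mod 4 = 1, 24023 mod 4 = 3; sign now +1
(24023/19569) = (4454/19569)   [reduce mod 19569]
4454 = 2^1·2227; (2/19569) = +1 since 19569 mod 8 = 1, so (4454/19569) = (+1)^1·(2227/19569); sign now +1
reciprocity: (2227/19569) = +1·(19569/2227) since 2227 mod 4 = 3, 19569 mod 4 = 1; sign now +1
(19569/2227) = (1753/2227)   [reduce mod 2227]
reciprocity: (1753/2227) = +1·(2227/1753) since 1753 mod 4 = 1, 2227 mod 4 = 3; sign now +1
(2227/1753) = (474/1753)   [reduce mod 1753]
474 = 2^1·237; (2/1753) = +1 since 1753 mod 8 = 1, so (474/1753) = (+1)^1·(237/1753); sign now +1
reciprocity: (237/1753) = +1·(1753/237) since 237 mod 4 = 1, 1753 mod 4 = 1; sign now +1
(1753/237) = (94/237)   [reduce mod 237]
94 = 2^1·47; (2/237) = -1 since 237 mod 8 = 5, so (94/237) = (-1)^1·(47/237); sign now -1
reciprocity: (47/237) = +1·(237/47) since 47 mod 4 = 3, 237 mod 4 = 1; sign now -1
(237/47) = (2/47)   [reduce mod 47]
2 = 2^1·1; (2/47) = +1 since 47 mod 8 = 7, so (2/47) = (+1)^1·(1/47); sign now -1
(1/47) = 1; final value = sign = -1

-1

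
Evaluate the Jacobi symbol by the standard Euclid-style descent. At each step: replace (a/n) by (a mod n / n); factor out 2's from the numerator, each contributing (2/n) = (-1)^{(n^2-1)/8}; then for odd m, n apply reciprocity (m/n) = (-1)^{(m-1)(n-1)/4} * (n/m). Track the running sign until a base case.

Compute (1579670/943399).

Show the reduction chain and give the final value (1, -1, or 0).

1

(1579670/943399) = (636271/943399)   [reduce mod 943399]
reciprocity: (636271/943399) = -1·(943399/636271) since 636271 mod 4 = 3, 943399 mod 4 = 3; sign now -1
(943399/636271) = (307128/636271)   [reduce mod 636271]
307128 = 2^3·38391; (2/636271) = +1 since 636271 mod 8 = 7, so (307128/636271) = (+1)^3·(38391/636271); sign now -1
reciprocity: (38391/636271) = -1·(636271/38391) since 38391 mod 4 = 3, 636271 mod 4 = 3; sign now +1
(636271/38391) = (22015/38391)   [reduce mod 38391]
reciprocity: (22015/38391) = -1·(38391/22015) since 22015 mod 4 = 3, 38391 mod 4 = 3; sign now -1
(38391/22015) = (16376/22015)   [reduce mod 22015]
16376 = 2^3·2047; (2/22015) = +1 since 22015 mod 8 = 7, so (16376/22015) = (+1)^3·(2047/22015); sign now -1
reciprocity: (2047/22015) = -1·(22015/2047) since 2047 mod 4 = 3, 22015 mod 4 = 3; sign now +1
(22015/2047) = (1545/2047)   [reduce mod 2047]
reciprocity: (1545/2047) = +1·(2047/1545) since 1545 mod 4 = 1, 2047 mod 4 = 3; sign now +1
(2047/1545) = (502/1545)   [reduce mod 1545]
502 = 2^1·251; (2/1545) = +1 since 1545 mod 8 = 1, so (502/1545) = (+1)^1·(251/1545); sign now +1
reciprocity: (251/1545) = +1·(1545/251) since 251 mod 4 = 3, 1545 mod 4 = 1; sign now +1
(1545/251) = (39/251)   [reduce mod 251]
reciprocity: (39/251) = -1·(251/39) since 39 mod 4 = 3, 251 mod 4 = 3; sign now -1
(251/39) = (17/39)   [reduce mod 39]
reciprocity: (17/39) = +1·(39/17) since 17 mod 4 = 1, 39 mod 4 = 3; sign now -1
(39/17) = (5/17)   [reduce mod 17]
reciprocity: (5/17) = +1·(17/5) since 5 mod 4 = 1, 17 mod 4 = 1; sign now -1
(17/5) = (2/5)   [reduce mod 5]
2 = 2^1·1; (2/5) = -1 since 5 mod 8 = 5, so (2/5) = (-1)^1·(1/5); sign now +1
(1/5) = 1; final value = sign = +1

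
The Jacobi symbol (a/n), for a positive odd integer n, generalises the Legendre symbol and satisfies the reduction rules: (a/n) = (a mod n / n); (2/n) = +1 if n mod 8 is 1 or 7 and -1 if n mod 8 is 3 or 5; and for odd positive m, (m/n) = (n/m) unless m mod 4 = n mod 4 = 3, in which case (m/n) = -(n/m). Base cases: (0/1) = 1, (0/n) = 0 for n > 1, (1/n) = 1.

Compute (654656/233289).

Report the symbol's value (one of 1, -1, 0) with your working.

(654656/233289) = (188078/233289)   [reduce mod 233289]
188078 = 2^1·94039; (2/233289) = +1 since 233289 mod 8 = 1, so (188078/233289) = (+1)^1·(94039/233289); sign now +1
reciprocity: (94039/233289) = +1·(233289/94039) since 94039 mod 4 = 3, 233289 mod 4 = 1; sign now +1
(233289/94039) = (45211/94039)   [reduce mod 94039]
reciprocity: (45211/94039) = -1·(94039/45211) since 45211 mod 4 = 3, 94039 mod 4 = 3; sign now -1
(94039/45211) = (3617/45211)   [reduce mod 45211]
reciprocity: (3617/45211) = +1·(45211/3617) since 3617 mod 4 = 1, 45211 mod 4 = 3; sign now -1
(45211/3617) = (1807/3617)   [reduce mod 3617]
reciprocity: (1807/3617) = +1·(3617/1807) since 1807 mod 4 = 3, 3617 mod 4 = 1; sign now -1
(3617/1807) = (3/1807)   [reduce mod 1807]
reciprocity: (3/1807) = -1·(1807/3) since 3 mod 4 = 3, 1807 mod 4 = 3; sign now +1
(1807/3) = (1/3)   [reduce mod 3]
(1/3) = 1; final value = sign = +1

1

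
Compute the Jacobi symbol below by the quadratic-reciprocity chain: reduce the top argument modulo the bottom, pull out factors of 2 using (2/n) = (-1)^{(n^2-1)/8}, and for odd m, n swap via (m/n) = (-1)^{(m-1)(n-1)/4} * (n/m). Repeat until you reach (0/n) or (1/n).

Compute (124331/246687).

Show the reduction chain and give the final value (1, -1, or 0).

-1

flip (124331/246687) -> (246687/124331): both odd, 124331 mod 4 = 3, 246687 mod 4 = 3, so the flip contributes -1; sign now -1
(246687/124331): 246687 mod 124331 = 122356, so (246687/124331) = (122356/124331)
factor out 2^2: 122356 = 2^2·30589; with 124331 mod 8 = 3, (2/124331) = -1; sign now -1; continue with (30589/124331)
flip (30589/124331) -> (124331/30589): both odd, 30589 mod 4 = 1, 124331 mod 4 = 3, so the flip contributes +1; sign now -1
(124331/30589): 124331 mod 30589 = 1975, so (124331/30589) = (1975/30589)
flip (1975/30589) -> (30589/1975): both odd, 1975 mod 4 = 3, 30589 mod 4 = 1, so the flip contributes +1; sign now -1
(30589/1975): 30589 mod 1975 = 964, so (30589/1975) = (964/1975)
factor out 2^2: 964 = 2^2·241; with 1975 mod 8 = 7, (2/1975) = +1; sign now -1; continue with (241/1975)
flip (241/1975) -> (1975/241): both odd, 241 mod 4 = 1, 1975 mod 4 = 3, so the flip contributes +1; sign now -1
(1975/241): 1975 mod 241 = 47, so (1975/241) = (47/241)
flip (47/241) -> (241/47): both odd, 47 mod 4 = 3, 241 mod 4 = 1, so the flip contributes +1; sign now -1
(241/47): 241 mod 47 = 6, so (241/47) = (6/47)
factor out 2^1: 6 = 2^1·3; with 47 mod 8 = 7, (2/47) = +1; sign now -1; continue with (3/47)
flip (3/47) -> (47/3): both odd, 3 mod 4 = 3, 47 mod 4 = 3, so the flip contributes -1; sign now +1
(47/3): 47 mod 3 = 2, so (47/3) = (2/3)
factor out 2^1: 2 = 2^1·1; with 3 mod 8 = 3, (2/3) = -1; sign now -1; continue with (1/3)
reached (1/3) = 1, so the symbol is -1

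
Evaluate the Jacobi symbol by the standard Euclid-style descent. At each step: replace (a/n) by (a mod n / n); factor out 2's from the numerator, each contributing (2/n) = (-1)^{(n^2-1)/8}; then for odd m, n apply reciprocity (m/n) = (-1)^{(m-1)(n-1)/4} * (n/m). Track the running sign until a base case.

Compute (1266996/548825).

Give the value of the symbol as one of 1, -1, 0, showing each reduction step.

(1266996/548825) = (169346/548825)   [reduce mod 548825]
169346 = 2^1·84673; (2/548825) = +1 since 548825 mod 8 = 1, so (169346/548825) = (+1)^1·(84673/548825); sign now +1
reciprocity: (84673/548825) = +1·(548825/84673) since 84673 mod 4 = 1, 548825 mod 4 = 1; sign now +1
(548825/84673) = (40787/84673)   [reduce mod 84673]
reciprocity: (40787/84673) = +1·(84673/40787) since 40787 mod 4 = 3, 84673 mod 4 = 1; sign now +1
(84673/40787) = (3099/40787)   [reduce mod 40787]
reciprocity: (3099/40787) = -1·(40787/3099) since 3099 mod 4 = 3, 40787 mod 4 = 3; sign now -1
(40787/3099) = (500/3099)   [reduce mod 3099]
500 = 2^2·125; (2/3099) = -1 since 3099 mod 8 = 3, so (500/3099) = (-1)^2·(125/3099); sign now -1
reciprocity: (125/3099) = +1·(3099/125) since 125 mod 4 = 1, 3099 mod 4 = 3; sign now -1
(3099/125) = (99/125)   [reduce mod 125]
reciprocity: (99/125) = +1·(125/99) since 99 mod 4 = 3, 125 mod 4 = 1; sign now -1
(125/99) = (26/99)   [reduce mod 99]
26 = 2^1·13; (2/99) = -1 since 99 mod 8 = 3, so (26/99) = (-1)^1·(13/99); sign now +1
reciprocity: (13/99) = +1·(99/13) since 13 mod 4 = 1, 99 mod 4 = 3; sign now +1
(99/13) = (8/13)   [reduce mod 13]
8 = 2^3·1; (2/13) = -1 since 13 mod 8 = 5, so (8/13) = (-1)^3·(1/13); sign now -1
(1/13) = 1; final value = sign = -1

-1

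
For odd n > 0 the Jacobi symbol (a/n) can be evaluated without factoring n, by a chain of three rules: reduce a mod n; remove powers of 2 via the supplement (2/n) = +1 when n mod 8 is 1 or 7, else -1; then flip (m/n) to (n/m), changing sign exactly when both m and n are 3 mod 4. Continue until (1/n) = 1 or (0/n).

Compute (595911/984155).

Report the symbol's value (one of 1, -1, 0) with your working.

flip (595911/984155) -> (984155/595911): both odd, 595911 mod 4 = 3, 984155 mod 4 = 3, so the flip contributes -1; sign now -1
(984155/595911): 984155 mod 595911 = 388244, so (984155/595911) = (388244/595911)
factor out 2^2: 388244 = 2^2·97061; with 595911 mod 8 = 7, (2/595911) = +1; sign now -1; continue with (97061/595911)
flip (97061/595911) -> (595911/97061): both odd, 97061 mod 4 = 1, 595911 mod 4 = 3, so the flip contributes +1; sign now -1
(595911/97061): 595911 mod 97061 = 13545, so (595911/97061) = (13545/97061)
flip (13545/97061) -> (97061/13545): both odd, 13545 mod 4 = 1, 97061 mod 4 = 1, so the flip contributes +1; sign now -1
(97061/13545): 97061 mod 13545 = 2246, so (97061/13545) = (2246/13545)
factor out 2^1: 2246 = 2^1·1123; with 13545 mod 8 = 1, (2/13545) = +1; sign now -1; continue with (1123/13545)
flip (1123/13545) -> (13545/1123): both odd, 1123 mod 4 = 3, 13545 mod 4 = 1, so the flip contributes +1; sign now -1
(13545/1123): 13545 mod 1123 = 69, so (13545/1123) = (69/1123)
flip (69/1123) -> (1123/69): both odd, 69 mod 4 = 1, 1123 mod 4 = 3, so the flip contributes +1; sign now -1
(1123/69): 1123 mod 69 = 19, so (1123/69) = (19/69)
flip (19/69) -> (69/19): both odd, 19 mod 4 = 3, 69 mod 4 = 1, so the flip contributes +1; sign now -1
(69/19): 69 mod 19 = 12, so (69/19) = (12/19)
factor out 2^2: 12 = 2^2·3; with 19 mod 8 = 3, (2/19) = -1; sign now -1; continue with (3/19)
flip (3/19) -> (19/3): both odd, 3 mod 4 = 3, 19 mod 4 = 3, so the flip contributes -1; sign now +1
(19/3): 19 mod 3 = 1, so (19/3) = (1/3)
reached (1/3) = 1, so the symbol is +1

1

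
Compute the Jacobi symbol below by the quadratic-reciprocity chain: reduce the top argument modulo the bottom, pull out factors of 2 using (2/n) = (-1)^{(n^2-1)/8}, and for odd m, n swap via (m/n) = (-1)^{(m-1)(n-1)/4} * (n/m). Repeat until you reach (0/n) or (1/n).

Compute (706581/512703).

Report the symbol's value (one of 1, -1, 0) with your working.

(706581/512703) = (193878/512703)   [reduce mod 512703]
193878 = 2^1·96939; (2/512703) = +1 since 512703 mod 8 = 7, so (193878/512703) = (+1)^1·(96939/512703); sign now +1
reciprocity: (96939/512703) = -1·(512703/96939) since 96939 mod 4 = 3, 512703 mod 4 = 3; sign now -1
(512703/96939) = (28008/96939)   [reduce mod 96939]
28008 = 2^3·3501; (2/96939) = -1 since 96939 mod 8 = 3, so (28008/96939) = (-1)^3·(3501/96939); sign now +1
reciprocity: (3501/96939) = +1·(96939/3501) since 3501 mod 4 = 1, 96939 mod 4 = 3; sign now +1
(96939/3501) = (2412/3501)   [reduce mod 3501]
2412 = 2^2·603; (2/3501) = -1 since 3501 mod 8 = 5, so (2412/3501) = (-1)^2·(603/3501); sign now +1
reciprocity: (603/3501) = +1·(3501/603) since 603 mod 4 = 3, 3501 mod 4 = 1; sign now +1
(3501/603) = (486/603)   [reduce mod 603]
486 = 2^1·243; (2/603) = -1 since 603 mod 8 = 3, so (486/603) = (-1)^1·(243/603); sign now -1
reciprocity: (243/603) = -1·(603/243) since 243 mod 4 = 3, 603 mod 4 = 3; sign now +1
(603/243) = (117/243)   [reduce mod 243]
reciprocity: (117/243) = +1·(243/117) since 117 mod 4 = 1, 243 mod 4 = 3; sign now +1
(243/117) = (9/117)   [reduce mod 117]
reciprocity: (9/117) = +1·(117/9) since 9 mod 4 = 1, 117 mod 4 = 1; sign now +1
(117/9) = (0/9)   [reduce mod 9]
(0/9) = 0   [gcd(a, n) > 1]; final value = 0

0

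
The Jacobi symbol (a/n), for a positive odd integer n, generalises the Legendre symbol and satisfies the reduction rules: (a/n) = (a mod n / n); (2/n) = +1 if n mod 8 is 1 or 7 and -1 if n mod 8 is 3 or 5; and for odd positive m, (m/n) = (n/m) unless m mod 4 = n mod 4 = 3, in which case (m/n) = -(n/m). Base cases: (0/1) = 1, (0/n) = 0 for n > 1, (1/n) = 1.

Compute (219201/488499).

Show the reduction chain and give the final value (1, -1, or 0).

reciprocity: (219201/488499) = +1·(488499/219201) since 219201 mod 4 = 1, 488499 mod 4 = 3; sign now +1
(488499/219201) = (50097/219201)   [reduce mod 219201]
reciprocity: (50097/219201) = +1·(219201/50097) since 50097 mod 4 = 1, 219201 mod 4 = 1; sign now +1
(219201/50097) = (18813/50097)   [reduce mod 50097]
reciprocity: (18813/50097) = +1·(50097/18813) since 18813 mod 4 = 1, 50097 mod 4 = 1; sign now +1
(50097/18813) = (12471/18813)   [reduce mod 18813]
reciprocity: (12471/18813) = +1·(18813/12471) since 12471 mod 4 = 3, 18813 mod 4 = 1; sign now +1
(18813/12471) = (6342/12471)   [reduce mod 12471]
6342 = 2^1·3171; (2/12471) = +1 since 12471 mod 8 = 7, so (6342/12471) = (+1)^1·(3171/12471); sign now +1
reciprocity: (3171/12471) = -1·(12471/3171) since 3171 mod 4 = 3, 12471 mod 4 = 3; sign now -1
(12471/3171) = (2958/3171)   [reduce mod 3171]
2958 = 2^1·1479; (2/3171) = -1 since 3171 mod 8 = 3, so (2958/3171) = (-1)^1·(1479/3171); sign now +1
reciprocity: (1479/3171) = -1·(3171/1479) since 1479 mod 4 = 3, 3171 mod 4 = 3; sign now -1
(3171/1479) = (213/1479)   [reduce mod 1479]
reciprocity: (213/1479) = +1·(1479/213) since 213 mod 4 = 1, 1479 mod 4 = 3; sign now -1
(1479/213) = (201/213)   [reduce mod 213]
reciprocity: (201/213) = +1·(213/201) since 201 mod 4 = 1, 213 mod 4 = 1; sign now -1
(213/201) = (12/201)   [reduce mod 201]
12 = 2^2·3; (2/201) = +1 since 201 mod 8 = 1, so (12/201) = (+1)^2·(3/201); sign now -1
reciprocity: (3/201) = +1·(201/3) since 3 mod 4 = 3, 201 mod 4 = 1; sign now -1
(201/3) = (0/3)   [reduce mod 3]
(0/3) = 0   [gcd(a, n) > 1]; final value = 0

0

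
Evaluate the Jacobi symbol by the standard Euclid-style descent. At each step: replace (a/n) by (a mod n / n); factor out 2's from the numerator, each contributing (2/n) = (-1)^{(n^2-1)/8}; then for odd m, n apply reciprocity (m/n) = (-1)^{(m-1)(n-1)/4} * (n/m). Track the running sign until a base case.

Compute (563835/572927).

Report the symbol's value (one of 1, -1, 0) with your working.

-1

flip (563835/572927) -> (572927/563835): both odd, 563835 mod 4 = 3, 572927 mod 4 = 3, so the flip contributes -1; sign now -1
(572927/563835): 572927 mod 563835 = 9092, so (572927/563835) = (9092/563835)
factor out 2^2: 9092 = 2^2·2273; with 563835 mod 8 = 3, (2/563835) = -1; sign now -1; continue with (2273/563835)
flip (2273/563835) -> (563835/2273): both odd, 2273 mod 4 = 1, 563835 mod 4 = 3, so the flip contributes +1; sign now -1
(563835/2273): 563835 mod 2273 = 131, so (563835/2273) = (131/2273)
flip (131/2273) -> (2273/131): both odd, 131 mod 4 = 3, 2273 mod 4 = 1, so the flip contributes +1; sign now -1
(2273/131): 2273 mod 131 = 46, so (2273/131) = (46/131)
factor out 2^1: 46 = 2^1·23; with 131 mod 8 = 3, (2/131) = -1; sign now +1; continue with (23/131)
flip (23/131) -> (131/23): both odd, 23 mod 4 = 3, 131 mod 4 = 3, so the flip contributes -1; sign now -1
(131/23): 131 mod 23 = 16, so (131/23) = (16/23)
factor out 2^4: 16 = 2^4·1; with 23 mod 8 = 7, (2/23) = +1; sign now -1; continue with (1/23)
reached (1/23) = 1, so the symbol is -1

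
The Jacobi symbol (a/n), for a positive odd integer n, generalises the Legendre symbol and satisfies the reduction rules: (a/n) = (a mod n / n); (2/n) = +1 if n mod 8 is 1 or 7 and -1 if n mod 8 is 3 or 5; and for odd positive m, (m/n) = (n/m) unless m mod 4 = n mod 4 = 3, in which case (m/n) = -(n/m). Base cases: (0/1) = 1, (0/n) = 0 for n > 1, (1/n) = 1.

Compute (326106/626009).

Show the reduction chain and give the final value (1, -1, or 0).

1

factor out 2^1: 326106 = 2^1·163053; with 626009 mod 8 = 1, (2/626009) = +1; sign now +1; continue with (163053/626009)
flip (163053/626009) -> (626009/163053): both odd, 163053 mod 4 = 1, 626009 mod 4 = 1, so the flip contributes +1; sign now +1
(626009/163053): 626009 mod 163053 = 136850, so (626009/163053) = (136850/163053)
factor out 2^1: 136850 = 2^1·68425; with 163053 mod 8 = 5, (2/163053) = -1; sign now -1; continue with (68425/163053)
flip (68425/163053) -> (163053/68425): both odd, 68425 mod 4 = 1, 163053 mod 4 = 1, so the flip contributes +1; sign now -1
(163053/68425): 163053 mod 68425 = 26203, so (163053/68425) = (26203/68425)
flip (26203/68425) -> (68425/26203): both odd, 26203 mod 4 = 3, 68425 mod 4 = 1, so the flip contributes +1; sign now -1
(68425/26203): 68425 mod 26203 = 16019, so (68425/26203) = (16019/26203)
flip (16019/26203) -> (26203/16019): both odd, 16019 mod 4 = 3, 26203 mod 4 = 3, so the flip contributes -1; sign now +1
(26203/16019): 26203 mod 16019 = 10184, so (26203/16019) = (10184/16019)
factor out 2^3: 10184 = 2^3·1273; with 16019 mod 8 = 3, (2/16019) = -1; sign now -1; continue with (1273/16019)
flip (1273/16019) -> (16019/1273): both odd, 1273 mod 4 = 1, 16019 mod 4 = 3, so the flip contributes +1; sign now -1
(16019/1273): 16019 mod 1273 = 743, so (16019/1273) = (743/1273)
flip (743/1273) -> (1273/743): both odd, 743 mod 4 = 3, 1273 mod 4 = 1, so the flip contributes +1; sign now -1
(1273/743): 1273 mod 743 = 530, so (1273/743) = (530/743)
factor out 2^1: 530 = 2^1·265; with 743 mod 8 = 7, (2/743) = +1; sign now -1; continue with (265/743)
flip (265/743) -> (743/265): both odd, 265 mod 4 = 1, 743 mod 4 = 3, so the flip contributes +1; sign now -1
(743/265): 743 mod 265 = 213, so (743/265) = (213/265)
flip (213/265) -> (265/213): both odd, 213 mod 4 = 1, 265 mod 4 = 1, so the flip contributes +1; sign now -1
(265/213): 265 mod 213 = 52, so (265/213) = (52/213)
factor out 2^2: 52 = 2^2·13; with 213 mod 8 = 5, (2/213) = -1; sign now -1; continue with (13/213)
flip (13/213) -> (213/13): both odd, 13 mod 4 = 1, 213 mod 4 = 1, so the flip contributes +1; sign now -1
(213/13): 213 mod 13 = 5, so (213/13) = (5/13)
flip (5/13) -> (13/5): both odd, 5 mod 4 = 1, 13 mod 4 = 1, so the flip contributes +1; sign now -1
(13/5): 13 mod 5 = 3, so (13/5) = (3/5)
flip (3/5) -> (5/3): both odd, 3 mod 4 = 3, 5 mod 4 = 1, so the flip contributes +1; sign now -1
(5/3): 5 mod 3 = 2, so (5/3) = (2/3)
factor out 2^1: 2 = 2^1·1; with 3 mod 8 = 3, (2/3) = -1; sign now +1; continue with (1/3)
reached (1/3) = 1, so the symbol is +1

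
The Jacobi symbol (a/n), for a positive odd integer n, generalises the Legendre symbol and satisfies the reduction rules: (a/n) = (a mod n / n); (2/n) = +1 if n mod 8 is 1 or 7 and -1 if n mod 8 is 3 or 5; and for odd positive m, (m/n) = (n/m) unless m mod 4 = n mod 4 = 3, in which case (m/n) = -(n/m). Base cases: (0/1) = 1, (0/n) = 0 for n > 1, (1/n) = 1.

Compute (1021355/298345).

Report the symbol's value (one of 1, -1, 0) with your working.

0

(1021355/298345) = (126320/298345)   [reduce mod 298345]
126320 = 2^4·7895; (2/298345) = +1 since 298345 mod 8 = 1, so (126320/298345) = (+1)^4·(7895/298345); sign now +1
reciprocity: (7895/298345) = +1·(298345/7895) since 7895 mod 4 = 3, 298345 mod 4 = 1; sign now +1
(298345/7895) = (6230/7895)   [reduce mod 7895]
6230 = 2^1·3115; (2/7895) = +1 since 7895 mod 8 = 7, so (6230/7895) = (+1)^1·(3115/7895); sign now +1
reciprocity: (3115/7895) = -1·(7895/3115) since 3115 mod 4 = 3, 7895 mod 4 = 3; sign now -1
(7895/3115) = (1665/3115)   [reduce mod 3115]
reciprocity: (1665/3115) = +1·(3115/1665) since 1665 mod 4 = 1, 3115 mod 4 = 3; sign now -1
(3115/1665) = (1450/1665)   [reduce mod 1665]
1450 = 2^1·725; (2/1665) = +1 since 1665 mod 8 = 1, so (1450/1665) = (+1)^1·(725/1665); sign now -1
reciprocity: (725/1665) = +1·(1665/725) since 725 mod 4 = 1, 1665 mod 4 = 1; sign now -1
(1665/725) = (215/725)   [reduce mod 725]
reciprocity: (215/725) = +1·(725/215) since 215 mod 4 = 3, 725 mod 4 = 1; sign now -1
(725/215) = (80/215)   [reduce mod 215]
80 = 2^4·5; (2/215) = +1 since 215 mod 8 = 7, so (80/215) = (+1)^4·(5/215); sign now -1
reciprocity: (5/215) = +1·(215/5) since 5 mod 4 = 1, 215 mod 4 = 3; sign now -1
(215/5) = (0/5)   [reduce mod 5]
(0/5) = 0   [gcd(a, n) > 1]; final value = 0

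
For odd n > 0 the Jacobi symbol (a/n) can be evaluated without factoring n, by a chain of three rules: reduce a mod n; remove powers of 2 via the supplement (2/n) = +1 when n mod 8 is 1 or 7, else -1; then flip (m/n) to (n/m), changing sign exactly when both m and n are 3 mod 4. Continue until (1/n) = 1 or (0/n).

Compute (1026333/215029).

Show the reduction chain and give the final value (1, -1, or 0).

(1026333/215029) = (166217/215029)   [reduce mod 215029]
reciprocity: (166217/215029) = +1·(215029/166217) since 166217 mod 4 = 1, 215029 mod 4 = 1; sign now +1
(215029/166217) = (48812/166217)   [reduce mod 166217]
48812 = 2^2·12203; (2/166217) = +1 since 166217 mod 8 = 1, so (48812/166217) = (+1)^2·(12203/166217); sign now +1
reciprocity: (12203/166217) = +1·(166217/12203) since 12203 mod 4 = 3, 166217 mod 4 = 1; sign now +1
(166217/12203) = (7578/12203)   [reduce mod 12203]
7578 = 2^1·3789; (2/12203) = -1 since 12203 mod 8 = 3, so (7578/12203) = (-1)^1·(3789/12203); sign now -1
reciprocity: (3789/12203) = +1·(12203/3789) since 3789 mod 4 = 1, 12203 mod 4 = 3; sign now -1
(12203/3789) = (836/3789)   [reduce mod 3789]
836 = 2^2·209; (2/3789) = -1 since 3789 mod 8 = 5, so (836/3789) = (-1)^2·(209/3789); sign now -1
reciprocity: (209/3789) = +1·(3789/209) since 209 mod 4 = 1, 3789 mod 4 = 1; sign now -1
(3789/209) = (27/209)   [reduce mod 209]
reciprocity: (27/209) = +1·(209/27) since 27 mod 4 = 3, 209 mod 4 = 1; sign now -1
(209/27) = (20/27)   [reduce mod 27]
20 = 2^2·5; (2/27) = -1 since 27 mod 8 = 3, so (20/27) = (-1)^2·(5/27); sign now -1
reciprocity: (5/27) = +1·(27/5) since 5 mod 4 = 1, 27 mod 4 = 3; sign now -1
(27/5) = (2/5)   [reduce mod 5]
2 = 2^1·1; (2/5) = -1 since 5 mod 8 = 5, so (2/5) = (-1)^1·(1/5); sign now +1
(1/5) = 1; final value = sign = +1

1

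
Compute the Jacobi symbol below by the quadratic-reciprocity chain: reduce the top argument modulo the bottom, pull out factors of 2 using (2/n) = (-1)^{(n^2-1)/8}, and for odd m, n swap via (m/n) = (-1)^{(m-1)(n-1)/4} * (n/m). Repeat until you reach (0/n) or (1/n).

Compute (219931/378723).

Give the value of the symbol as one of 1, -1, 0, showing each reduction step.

flip (219931/378723) -> (378723/219931): both odd, 219931 mod 4 = 3, 378723 mod 4 = 3, so the flip contributes -1; sign now -1
(378723/219931): 378723 mod 219931 = 158792, so (378723/219931) = (158792/219931)
factor out 2^3: 158792 = 2^3·19849; with 219931 mod 8 = 3, (2/219931) = -1; sign now +1; continue with (19849/219931)
flip (19849/219931) -> (219931/19849): both odd, 19849 mod 4 = 1, 219931 mod 4 = 3, so the flip contributes +1; sign now +1
(219931/19849): 219931 mod 19849 = 1592, so (219931/19849) = (1592/19849)
factor out 2^3: 1592 = 2^3·199; with 19849 mod 8 = 1, (2/19849) = +1; sign now +1; continue with (199/19849)
flip (199/19849) -> (19849/199): both odd, 199 mod 4 = 3, 19849 mod 4 = 1, so the flip contributes +1; sign now +1
(19849/199): 19849 mod 199 = 148, so (19849/199) = (148/199)
factor out 2^2: 148 = 2^2·37; with 199 mod 8 = 7, (2/199) = +1; sign now +1; continue with (37/199)
flip (37/199) -> (199/37): both odd, 37 mod 4 = 1, 199 mod 4 = 3, so the flip contributes +1; sign now +1
(199/37): 199 mod 37 = 14, so (199/37) = (14/37)
factor out 2^1: 14 = 2^1·7; with 37 mod 8 = 5, (2/37) = -1; sign now -1; continue with (7/37)
flip (7/37) -> (37/7): both odd, 7 mod 4 = 3, 37 mod 4 = 1, so the flip contributes +1; sign now -1
(37/7): 37 mod 7 = 2, so (37/7) = (2/7)
factor out 2^1: 2 = 2^1·1; with 7 mod 8 = 7, (2/7) = +1; sign now -1; continue with (1/7)
reached (1/7) = 1, so the symbol is -1

-1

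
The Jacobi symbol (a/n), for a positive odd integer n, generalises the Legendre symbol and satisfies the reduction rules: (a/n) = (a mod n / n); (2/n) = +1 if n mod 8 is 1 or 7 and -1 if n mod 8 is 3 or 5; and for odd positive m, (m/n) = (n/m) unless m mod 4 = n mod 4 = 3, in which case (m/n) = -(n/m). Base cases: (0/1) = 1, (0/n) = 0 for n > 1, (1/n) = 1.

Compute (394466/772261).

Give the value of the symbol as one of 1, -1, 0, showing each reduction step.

1

factor out 2^1: 394466 = 2^1·197233; with 772261 mod 8 = 5, (2/772261) = -1; sign now -1; continue with (197233/772261)
flip (197233/772261) -> (772261/197233): both odd, 197233 mod 4 = 1, 772261 mod 4 = 1, so the flip contributes +1; sign now -1
(772261/197233): 772261 mod 197233 = 180562, so (772261/197233) = (180562/197233)
factor out 2^1: 180562 = 2^1·90281; with 197233 mod 8 = 1, (2/197233) = +1; sign now -1; continue with (90281/197233)
flip (90281/197233) -> (197233/90281): both odd, 90281 mod 4 = 1, 197233 mod 4 = 1, so the flip contributes +1; sign now -1
(197233/90281): 197233 mod 90281 = 16671, so (197233/90281) = (16671/90281)
flip (16671/90281) -> (90281/16671): both odd, 16671 mod 4 = 3, 90281 mod 4 = 1, so the flip contributes +1; sign now -1
(90281/16671): 90281 mod 16671 = 6926, so (90281/16671) = (6926/16671)
factor out 2^1: 6926 = 2^1·3463; with 16671 mod 8 = 7, (2/16671) = +1; sign now -1; continue with (3463/16671)
flip (3463/16671) -> (16671/3463): both odd, 3463 mod 4 = 3, 16671 mod 4 = 3, so the flip contributes -1; sign now +1
(16671/3463): 16671 mod 3463 = 2819, so (16671/3463) = (2819/3463)
flip (2819/3463) -> (3463/2819): both odd, 2819 mod 4 = 3, 3463 mod 4 = 3, so the flip contributes -1; sign now -1
(3463/2819): 3463 mod 2819 = 644, so (3463/2819) = (644/2819)
factor out 2^2: 644 = 2^2·161; with 2819 mod 8 = 3, (2/2819) = -1; sign now -1; continue with (161/2819)
flip (161/2819) -> (2819/161): both odd, 161 mod 4 = 1, 2819 mod 4 = 3, so the flip contributes +1; sign now -1
(2819/161): 2819 mod 161 = 82, so (2819/161) = (82/161)
factor out 2^1: 82 = 2^1·41; with 161 mod 8 = 1, (2/161) = +1; sign now -1; continue with (41/161)
flip (41/161) -> (161/41): both odd, 41 mod 4 = 1, 161 mod 4 = 1, so the flip contributes +1; sign now -1
(161/41): 161 mod 41 = 38, so (161/41) = (38/41)
factor out 2^1: 38 = 2^1·19; with 41 mod 8 = 1, (2/41) = +1; sign now -1; continue with (19/41)
flip (19/41) -> (41/19): both odd, 19 mod 4 = 3, 41 mod 4 = 1, so the flip contributes +1; sign now -1
(41/19): 41 mod 19 = 3, so (41/19) = (3/19)
flip (3/19) -> (19/3): both odd, 3 mod 4 = 3, 19 mod 4 = 3, so the flip contributes -1; sign now +1
(19/3): 19 mod 3 = 1, so (19/3) = (1/3)
reached (1/3) = 1, so the symbol is +1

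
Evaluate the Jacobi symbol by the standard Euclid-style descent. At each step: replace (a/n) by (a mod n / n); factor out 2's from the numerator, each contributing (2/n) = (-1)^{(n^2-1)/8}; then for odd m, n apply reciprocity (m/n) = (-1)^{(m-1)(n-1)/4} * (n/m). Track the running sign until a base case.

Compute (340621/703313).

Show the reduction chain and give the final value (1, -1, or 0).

flip (340621/703313) -> (703313/340621): both odd, 340621 mod 4 = 1, 703313 mod 4 = 1, so the flip contributes +1; sign now +1
(703313/340621): 703313 mod 340621 = 22071, so (703313/340621) = (22071/340621)
flip (22071/340621) -> (340621/22071): both odd, 22071 mod 4 = 3, 340621 mod 4 = 1, so the flip contributes +1; sign now +1
(340621/22071): 340621 mod 22071 = 9556, so (340621/22071) = (9556/22071)
factor out 2^2: 9556 = 2^2·2389; with 22071 mod 8 = 7, (2/22071) = +1; sign now +1; continue with (2389/22071)
flip (2389/22071) -> (22071/2389): both odd, 2389 mod 4 = 1, 22071 mod 4 = 3, so the flip contributes +1; sign now +1
(22071/2389): 22071 mod 2389 = 570, so (22071/2389) = (570/2389)
factor out 2^1: 570 = 2^1·285; with 2389 mod 8 = 5, (2/2389) = -1; sign now -1; continue with (285/2389)
flip (285/2389) -> (2389/285): both odd, 285 mod 4 = 1, 2389 mod 4 = 1, so the flip contributes +1; sign now -1
(2389/285): 2389 mod 285 = 109, so (2389/285) = (109/285)
flip (109/285) -> (285/109): both odd, 109 mod 4 = 1, 285 mod 4 = 1, so the flip contributes +1; sign now -1
(285/109): 285 mod 109 = 67, so (285/109) = (67/109)
flip (67/109) -> (109/67): both odd, 67 mod 4 = 3, 109 mod 4 = 1, so the flip contributes +1; sign now -1
(109/67): 109 mod 67 = 42, so (109/67) = (42/67)
factor out 2^1: 42 = 2^1·21; with 67 mod 8 = 3, (2/67) = -1; sign now +1; continue with (21/67)
flip (21/67) -> (67/21): both odd, 21 mod 4 = 1, 67 mod 4 = 3, so the flip contributes +1; sign now +1
(67/21): 67 mod 21 = 4, so (67/21) = (4/21)
factor out 2^2: 4 = 2^2·1; with 21 mod 8 = 5, (2/21) = -1; sign now +1; continue with (1/21)
reached (1/21) = 1, so the symbol is +1

1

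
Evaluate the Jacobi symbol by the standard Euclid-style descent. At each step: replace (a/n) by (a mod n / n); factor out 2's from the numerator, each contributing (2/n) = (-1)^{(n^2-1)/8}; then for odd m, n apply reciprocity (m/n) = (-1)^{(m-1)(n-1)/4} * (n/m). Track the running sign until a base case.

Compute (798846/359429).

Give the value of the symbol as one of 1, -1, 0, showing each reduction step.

1

(798846/359429): 798846 mod 359429 = 79988, so (798846/359429) = (79988/359429)
factor out 2^2: 79988 = 2^2·19997; with 359429 mod 8 = 5, (2/359429) = -1; sign now +1; continue with (19997/359429)
flip (19997/359429) -> (359429/19997): both odd, 19997 mod 4 = 1, 359429 mod 4 = 1, so the flip contributes +1; sign now +1
(359429/19997): 359429 mod 19997 = 19480, so (359429/19997) = (19480/19997)
factor out 2^3: 19480 = 2^3·2435; with 19997 mod 8 = 5, (2/19997) = -1; sign now -1; continue with (2435/19997)
flip (2435/19997) -> (19997/2435): both odd, 2435 mod 4 = 3, 19997 mod 4 = 1, so the flip contributes +1; sign now -1
(19997/2435): 19997 mod 2435 = 517, so (19997/2435) = (517/2435)
flip (517/2435) -> (2435/517): both odd, 517 mod 4 = 1, 2435 mod 4 = 3, so the flip contributes +1; sign now -1
(2435/517): 2435 mod 517 = 367, so (2435/517) = (367/517)
flip (367/517) -> (517/367): both odd, 367 mod 4 = 3, 517 mod 4 = 1, so the flip contributes +1; sign now -1
(517/367): 517 mod 367 = 150, so (517/367) = (150/367)
factor out 2^1: 150 = 2^1·75; with 367 mod 8 = 7, (2/367) = +1; sign now -1; continue with (75/367)
flip (75/367) -> (367/75): both odd, 75 mod 4 = 3, 367 mod 4 = 3, so the flip contributes -1; sign now +1
(367/75): 367 mod 75 = 67, so (367/75) = (67/75)
flip (67/75) -> (75/67): both odd, 67 mod 4 = 3, 75 mod 4 = 3, so the flip contributes -1; sign now -1
(75/67): 75 mod 67 = 8, so (75/67) = (8/67)
factor out 2^3: 8 = 2^3·1; with 67 mod 8 = 3, (2/67) = -1; sign now +1; continue with (1/67)
reached (1/67) = 1, so the symbol is +1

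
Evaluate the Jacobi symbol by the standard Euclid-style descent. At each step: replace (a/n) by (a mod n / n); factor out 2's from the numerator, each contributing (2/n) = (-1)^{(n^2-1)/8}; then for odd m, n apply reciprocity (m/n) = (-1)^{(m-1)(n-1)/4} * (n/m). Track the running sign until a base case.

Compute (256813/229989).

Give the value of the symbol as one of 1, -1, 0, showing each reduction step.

(256813/229989) = (26824/229989)   [reduce mod 229989]
26824 = 2^3·3353; (2/229989) = -1 since 229989 mod 8 = 5, so (26824/229989) = (-1)^3·(3353/229989); sign now -1
reciprocity: (3353/229989) = +1·(229989/3353) since 3353 mod 4 = 1, 229989 mod 4 = 1; sign now -1
(229989/3353) = (1985/3353)   [reduce mod 3353]
reciprocity: (1985/3353) = +1·(3353/1985) since 1985 mod 4 = 1, 3353 mod 4 = 1; sign now -1
(3353/1985) = (1368/1985)   [reduce mod 1985]
1368 = 2^3·171; (2/1985) = +1 since 1985 mod 8 = 1, so (1368/1985) = (+1)^3·(171/1985); sign now -1
reciprocity: (171/1985) = +1·(1985/171) since 171 mod 4 = 3, 1985 mod 4 = 1; sign now -1
(1985/171) = (104/171)   [reduce mod 171]
104 = 2^3·13; (2/171) = -1 since 171 mod 8 = 3, so (104/171) = (-1)^3·(13/171); sign now +1
reciprocity: (13/171) = +1·(171/13) since 13 mod 4 = 1, 171 mod 4 = 3; sign now +1
(171/13) = (2/13)   [reduce mod 13]
2 = 2^1·1; (2/13) = -1 since 13 mod 8 = 5, so (2/13) = (-1)^1·(1/13); sign now -1
(1/13) = 1; final value = sign = -1

-1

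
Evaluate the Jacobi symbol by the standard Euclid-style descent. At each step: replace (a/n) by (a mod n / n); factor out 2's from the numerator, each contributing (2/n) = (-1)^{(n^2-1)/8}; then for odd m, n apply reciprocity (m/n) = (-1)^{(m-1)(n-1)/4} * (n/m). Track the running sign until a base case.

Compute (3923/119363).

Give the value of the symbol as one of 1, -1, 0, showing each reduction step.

1

flip (3923/119363) -> (119363/3923): both odd, 3923 mod 4 = 3, 119363 mod 4 = 3, so the flip contributes -1; sign now -1
(119363/3923): 119363 mod 3923 = 1673, so (119363/3923) = (1673/3923)
flip (1673/3923) -> (3923/1673): both odd, 1673 mod 4 = 1, 3923 mod 4 = 3, so the flip contributes +1; sign now -1
(3923/1673): 3923 mod 1673 = 577, so (3923/1673) = (577/1673)
flip (577/1673) -> (1673/577): both odd, 577 mod 4 = 1, 1673 mod 4 = 1, so the flip contributes +1; sign now -1
(1673/577): 1673 mod 577 = 519, so (1673/577) = (519/577)
flip (519/577) -> (577/519): both odd, 519 mod 4 = 3, 577 mod 4 = 1, so the flip contributes +1; sign now -1
(577/519): 577 mod 519 = 58, so (577/519) = (58/519)
factor out 2^1: 58 = 2^1·29; with 519 mod 8 = 7, (2/519) = +1; sign now -1; continue with (29/519)
flip (29/519) -> (519/29): both odd, 29 mod 4 = 1, 519 mod 4 = 3, so the flip contributes +1; sign now -1
(519/29): 519 mod 29 = 26, so (519/29) = (26/29)
factor out 2^1: 26 = 2^1·13; with 29 mod 8 = 5, (2/29) = -1; sign now +1; continue with (13/29)
flip (13/29) -> (29/13): both odd, 13 mod 4 = 1, 29 mod 4 = 1, so the flip contributes +1; sign now +1
(29/13): 29 mod 13 = 3, so (29/13) = (3/13)
flip (3/13) -> (13/3): both odd, 3 mod 4 = 3, 13 mod 4 = 1, so the flip contributes +1; sign now +1
(13/3): 13 mod 3 = 1, so (13/3) = (1/3)
reached (1/3) = 1, so the symbol is +1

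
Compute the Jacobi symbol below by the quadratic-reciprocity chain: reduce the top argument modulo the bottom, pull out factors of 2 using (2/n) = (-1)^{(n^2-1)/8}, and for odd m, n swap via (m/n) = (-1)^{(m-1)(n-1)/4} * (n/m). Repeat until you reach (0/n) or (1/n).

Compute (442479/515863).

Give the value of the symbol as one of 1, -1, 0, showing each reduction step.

flip (442479/515863) -> (515863/442479): both odd, 442479 mod 4 = 3, 515863 mod 4 = 3, so the flip contributes -1; sign now -1
(515863/442479): 515863 mod 442479 = 73384, so (515863/442479) = (73384/442479)
factor out 2^3: 73384 = 2^3·9173; with 442479 mod 8 = 7, (2/442479) = +1; sign now -1; continue with (9173/442479)
flip (9173/442479) -> (442479/9173): both odd, 9173 mod 4 = 1, 442479 mod 4 = 3, so the flip contributes +1; sign now -1
(442479/9173): 442479 mod 9173 = 2175, so (442479/9173) = (2175/9173)
flip (2175/9173) -> (9173/2175): both odd, 2175 mod 4 = 3, 9173 mod 4 = 1, so the flip contributes +1; sign now -1
(9173/2175): 9173 mod 2175 = 473, so (9173/2175) = (473/2175)
flip (473/2175) -> (2175/473): both odd, 473 mod 4 = 1, 2175 mod 4 = 3, so the flip contributes +1; sign now -1
(2175/473): 2175 mod 473 = 283, so (2175/473) = (283/473)
flip (283/473) -> (473/283): both odd, 283 mod 4 = 3, 473 mod 4 = 1, so the flip contributes +1; sign now -1
(473/283): 473 mod 283 = 190, so (473/283) = (190/283)
factor out 2^1: 190 = 2^1·95; with 283 mod 8 = 3, (2/283) = -1; sign now +1; continue with (95/283)
flip (95/283) -> (283/95): both odd, 95 mod 4 = 3, 283 mod 4 = 3, so the flip contributes -1; sign now -1
(283/95): 283 mod 95 = 93, so (283/95) = (93/95)
flip (93/95) -> (95/93): both odd, 93 mod 4 = 1, 95 mod 4 = 3, so the flip contributes +1; sign now -1
(95/93): 95 mod 93 = 2, so (95/93) = (2/93)
factor out 2^1: 2 = 2^1·1; with 93 mod 8 = 5, (2/93) = -1; sign now +1; continue with (1/93)
reached (1/93) = 1, so the symbol is +1

1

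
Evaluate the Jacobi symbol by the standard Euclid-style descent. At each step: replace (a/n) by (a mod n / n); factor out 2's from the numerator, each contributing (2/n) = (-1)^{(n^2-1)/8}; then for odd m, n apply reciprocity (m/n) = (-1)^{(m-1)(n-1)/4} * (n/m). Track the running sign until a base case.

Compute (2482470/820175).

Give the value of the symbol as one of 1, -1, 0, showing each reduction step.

(2482470/820175): 2482470 mod 820175 = 21945, so (2482470/820175) = (21945/820175)
flip (21945/820175) -> (820175/21945): both odd, 21945 mod 4 = 1, 820175 mod 4 = 3, so the flip contributes +1; sign now +1
(820175/21945): 820175 mod 21945 = 8210, so (820175/21945) = (8210/21945)
factor out 2^1: 8210 = 2^1·4105; with 21945 mod 8 = 1, (2/21945) = +1; sign now +1; continue with (4105/21945)
flip (4105/21945) -> (21945/4105): both odd, 4105 mod 4 = 1, 21945 mod 4 = 1, so the flip contributes +1; sign now +1
(21945/4105): 21945 mod 4105 = 1420, so (21945/4105) = (1420/4105)
factor out 2^2: 1420 = 2^2·355; with 4105 mod 8 = 1, (2/4105) = +1; sign now +1; continue with (355/4105)
flip (355/4105) -> (4105/355): both odd, 355 mod 4 = 3, 4105 mod 4 = 1, so the flip contributes +1; sign now +1
(4105/355): 4105 mod 355 = 200, so (4105/355) = (200/355)
factor out 2^3: 200 = 2^3·25; with 355 mod 8 = 3, (2/355) = -1; sign now -1; continue with (25/355)
flip (25/355) -> (355/25): both odd, 25 mod 4 = 1, 355 mod 4 = 3, so the flip contributes +1; sign now -1
(355/25): 355 mod 25 = 5, so (355/25) = (5/25)
flip (5/25) -> (25/5): both odd, 5 mod 4 = 1, 25 mod 4 = 1, so the flip contributes +1; sign now -1
(25/5): 25 mod 5 = 0, so (25/5) = (0/5)
reached (0/5); gcd(a, n) > 1, so (0/5) = 0 and the symbol is 0

0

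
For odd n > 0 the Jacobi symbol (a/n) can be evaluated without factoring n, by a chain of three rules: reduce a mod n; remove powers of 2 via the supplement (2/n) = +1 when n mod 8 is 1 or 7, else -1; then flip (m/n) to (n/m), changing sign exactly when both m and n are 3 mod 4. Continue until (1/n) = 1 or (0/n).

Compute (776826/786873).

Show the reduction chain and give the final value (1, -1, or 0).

factor out 2^1: 776826 = 2^1·388413; with 786873 mod 8 = 1, (2/786873) = +1; sign now +1; continue with (388413/786873)
flip (388413/786873) -> (786873/388413): both odd, 388413 mod 4 = 1, 786873 mod 4 = 1, so the flip contributes +1; sign now +1
(786873/388413): 786873 mod 388413 = 10047, so (786873/388413) = (10047/388413)
flip (10047/388413) -> (388413/10047): both odd, 10047 mod 4 = 3, 388413 mod 4 = 1, so the flip contributes +1; sign now +1
(388413/10047): 388413 mod 10047 = 6627, so (388413/10047) = (6627/10047)
flip (6627/10047) -> (10047/6627): both odd, 6627 mod 4 = 3, 10047 mod 4 = 3, so the flip contributes -1; sign now -1
(10047/6627): 10047 mod 6627 = 3420, so (10047/6627) = (3420/6627)
factor out 2^2: 3420 = 2^2·855; with 6627 mod 8 = 3, (2/6627) = -1; sign now -1; continue with (855/6627)
flip (855/6627) -> (6627/855): both odd, 855 mod 4 = 3, 6627 mod 4 = 3, so the flip contributes -1; sign now +1
(6627/855): 6627 mod 855 = 642, so (6627/855) = (642/855)
factor out 2^1: 642 = 2^1·321; with 855 mod 8 = 7, (2/855) = +1; sign now +1; continue with (321/855)
flip (321/855) -> (855/321): both odd, 321 mod 4 = 1, 855 mod 4 = 3, so the flip contributes +1; sign now +1
(855/321): 855 mod 321 = 213, so (855/321) = (213/321)
flip (213/321) -> (321/213): both odd, 213 mod 4 = 1, 321 mod 4 = 1, so the flip contributes +1; sign now +1
(321/213): 321 mod 213 = 108, so (321/213) = (108/213)
factor out 2^2: 108 = 2^2·27; with 213 mod 8 = 5, (2/213) = -1; sign now +1; continue with (27/213)
flip (27/213) -> (213/27): both odd, 27 mod 4 = 3, 213 mod 4 = 1, so the flip contributes +1; sign now +1
(213/27): 213 mod 27 = 24, so (213/27) = (24/27)
factor out 2^3: 24 = 2^3·3; with 27 mod 8 = 3, (2/27) = -1; sign now -1; continue with (3/27)
flip (3/27) -> (27/3): both odd, 3 mod 4 = 3, 27 mod 4 = 3, so the flip contributes -1; sign now +1
(27/3): 27 mod 3 = 0, so (27/3) = (0/3)
reached (0/3); gcd(a, n) > 1, so (0/3) = 0 and the symbol is 0

0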